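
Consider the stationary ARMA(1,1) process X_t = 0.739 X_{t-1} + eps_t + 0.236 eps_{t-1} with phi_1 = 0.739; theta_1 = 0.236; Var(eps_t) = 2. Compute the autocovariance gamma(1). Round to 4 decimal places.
\gamma(1) = 5.0456

Multiply the model equation by X_{t-k} and take expectations. With theta_0 = psi_0 = 1 and psi_j the MA(infinity) weights, this gives
  gamma(k) - sum_i phi_i gamma(k-i) = c_k,
  c_k = sigma^2 * sum_{j=k..q} theta_j psi_{j-k}   (c_k = 0 for k > q),
using gamma(-m) = gamma(m).
psi-weights needed (psi_j = theta_j + sum_i phi_i psi_{j-i}):
  psi_1 = theta_1 + phi_1 = 0.236 + (0.739) = 0.975
Right-hand sides:
  c_0 = sigma^2 (1 + theta_1 psi_1) = 2 * (1 + (0.236)(0.975)) = 2 * 1.2301 = 2.4602
  c_1 = sigma^2 theta_1 = 2 * (0.236) = 0.472
  c_2 = 0
Equations for k = 0 and k = 1 (AR order 1):
  gamma(0) = phi_1 gamma(1) + c_0
  gamma(1) = phi_1 gamma(0) + c_1
Substituting the second into the first: gamma(0) (1 - phi_1^2) = c_0 + phi_1 c_1, so
  gamma(0) = (c_0 + phi_1 c_1) / (1 - phi_1^2) = (2.4602 + (0.739)(0.472)) / (1 - (0.739)^2) = 2.809008 / 0.453879 = 6.188892.
  gamma(1) = phi_1 gamma(0) + c_1 = (0.739)(6.188892) + (0.472) = 5.045591.
Therefore gamma(1) = 5.0456 (to 4 decimal places).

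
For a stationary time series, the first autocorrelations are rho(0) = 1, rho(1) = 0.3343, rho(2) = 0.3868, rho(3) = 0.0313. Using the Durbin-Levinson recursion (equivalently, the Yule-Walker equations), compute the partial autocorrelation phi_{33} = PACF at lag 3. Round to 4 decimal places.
\phi_{33} = -0.2011

The PACF at lag k is phi_{kk}, the last component of the solution
to the Yule-Walker system G_k phi = r_k where
  (G_k)_{ij} = rho(|i - j|), (r_k)_i = rho(i), i,j = 1..k.
Equivalently, Durbin-Levinson gives phi_{kk} iteratively:
  phi_{11} = rho(1)
  phi_{kk} = [rho(k) - sum_{j=1..k-1} phi_{k-1,j} rho(k-j)]
            / [1 - sum_{j=1..k-1} phi_{k-1,j} rho(j)],
  phi_{k,j} = phi_{k-1,j} - phi_{kk} phi_{k-1,k-j},  j = 1..k-1.
Step k = 1:
  phi_11 = rho(1) = 0.3343.
Step k = 2:
  phi_22 = [rho(2) - phi_11 rho(1)] / [1 - phi_11 rho(1)] = [0.3868 - (0.3343)(0.3343)] / [1 - (0.3343)(0.3343)]
         = 0.27504351 / 0.88824351 = 0.309649.
  Update: phi_21 = phi_11 - phi_22 phi_11 = 0.3343 - (0.309649)(0.3343) = 0.230784.
Step k = 3:
  phi_33 = [rho(3) - phi_21 rho(2) - phi_22 rho(1)] / [1 - phi_21 rho(1) - phi_22 rho(2)]
    numerator   = 0.0313 - (0.230784)(0.3868) - (0.309649)(0.3343) = -0.161483
    denominator = 1 - (0.230784)(0.3343) - (0.309649)(0.3868) = 0.80307663
  phi_33 = -0.161483 / 0.80307663 = -0.2011.
Therefore phi_{33} = -0.2011.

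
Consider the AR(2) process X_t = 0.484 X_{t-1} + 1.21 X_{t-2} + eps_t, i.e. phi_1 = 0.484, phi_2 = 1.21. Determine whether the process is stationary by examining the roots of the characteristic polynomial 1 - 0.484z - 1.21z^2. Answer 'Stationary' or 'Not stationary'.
\text{Not stationary}

The AR(p) characteristic polynomial is P(z) = 1 - 0.484z - 1.21z^2.
Stationarity requires all roots to lie outside the unit circle, i.e. |z| > 1 for every root.
Set 1 + (-0.484) z + (-1.21) z^2 = 0, i.e. a z^2 + b z + c = 0 with a = -1.21, b = -0.484, c = 1.
Discriminant D = b^2 - 4ac = (-0.484)^2 - 4*(-1.21)*1 = 0.234256 - (-4.84) = 5.074256.
D >= 0, so the roots are real: z = (-b +/- sqrt(D)) / (2a) = (0.484 +/- 2.252611) / (-2.42).
  z_1 = (0.484 + 2.252611) / (-2.42) = -1.1308,   |z_1| = 1.1308.
  z_2 = (0.484 - 2.252611) / (-2.42) = 0.7308,   |z_2| = 0.7308.
Moduli of all roots: 1.1308, 0.7308.
All moduli strictly greater than 1? No.
Verdict: Not stationary.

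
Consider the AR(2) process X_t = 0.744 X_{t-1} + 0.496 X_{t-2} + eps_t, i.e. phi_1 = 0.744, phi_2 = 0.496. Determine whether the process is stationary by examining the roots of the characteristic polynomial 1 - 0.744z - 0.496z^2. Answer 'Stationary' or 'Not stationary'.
\text{Not stationary}

The AR(p) characteristic polynomial is P(z) = 1 - 0.744z - 0.496z^2.
Stationarity requires all roots to lie outside the unit circle, i.e. |z| > 1 for every root.
Set 1 + (-0.744) z + (-0.496) z^2 = 0, i.e. a z^2 + b z + c = 0 with a = -0.496, b = -0.744, c = 1.
Discriminant D = b^2 - 4ac = (-0.744)^2 - 4*(-0.496)*1 = 0.553536 - (-1.984) = 2.537536.
D >= 0, so the roots are real: z = (-b +/- sqrt(D)) / (2a) = (0.744 +/- 1.592965) / (-0.992).
  z_1 = (0.744 + 1.592965) / (-0.992) = -2.3558,   |z_1| = 2.3558.
  z_2 = (0.744 - 1.592965) / (-0.992) = 0.8558,   |z_2| = 0.8558.
Moduli of all roots: 2.3558, 0.8558.
All moduli strictly greater than 1? No.
Verdict: Not stationary.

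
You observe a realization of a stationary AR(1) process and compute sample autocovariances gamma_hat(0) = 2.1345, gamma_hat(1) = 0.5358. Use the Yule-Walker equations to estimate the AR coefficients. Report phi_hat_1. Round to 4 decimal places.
\hat\phi_{1} = 0.2510

The Yule-Walker equations for an AR(p) process read, in matrix form,
  Gamma_p phi = r_p,   with   (Gamma_p)_{ij} = gamma(|i - j|),
                       (r_p)_i = gamma(i),   i,j = 1..p.
Substitute the sample gammas (Toeplitz matrix and right-hand side of size 1):
  Gamma_p = [[2.1345]]
  r_p     = [0.5358]
With p = 1 this is the single equation gamma(0) phi_1 = gamma(1):
  phi_hat_1 = gamma(1) / gamma(0) = 0.5358 / 2.1345 = 0.2510.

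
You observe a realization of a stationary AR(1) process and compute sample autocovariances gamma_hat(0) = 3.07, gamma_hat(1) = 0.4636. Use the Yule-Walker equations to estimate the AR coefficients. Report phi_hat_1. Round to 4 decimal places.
\hat\phi_{1} = 0.1510

The Yule-Walker equations for an AR(p) process read, in matrix form,
  Gamma_p phi = r_p,   with   (Gamma_p)_{ij} = gamma(|i - j|),
                       (r_p)_i = gamma(i),   i,j = 1..p.
Substitute the sample gammas (Toeplitz matrix and right-hand side of size 1):
  Gamma_p = [[3.07]]
  r_p     = [0.4636]
With p = 1 this is the single equation gamma(0) phi_1 = gamma(1):
  phi_hat_1 = gamma(1) / gamma(0) = 0.4636 / 3.07 = 0.1510.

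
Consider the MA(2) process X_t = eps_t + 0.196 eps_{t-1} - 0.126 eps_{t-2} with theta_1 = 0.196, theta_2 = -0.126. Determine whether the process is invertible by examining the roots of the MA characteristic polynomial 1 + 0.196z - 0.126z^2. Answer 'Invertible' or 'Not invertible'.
\text{Invertible}

The MA(q) characteristic polynomial is P(z) = 1 + 0.196z - 0.126z^2.
Invertibility requires all roots to lie outside the unit circle, i.e. |z| > 1 for every root.
Set 1 + (0.196) z + (-0.126) z^2 = 0, i.e. a z^2 + b z + c = 0 with a = -0.126, b = 0.196, c = 1.
Discriminant D = b^2 - 4ac = (0.196)^2 - 4*(-0.126)*1 = 0.038416 - (-0.504) = 0.542416.
D >= 0, so the roots are real: z = (-b +/- sqrt(D)) / (2a) = (-0.196 +/- 0.736489) / (-0.252).
  z_1 = (-0.196 + 0.736489) / (-0.252) = -2.1448,   |z_1| = 2.1448.
  z_2 = (-0.196 - 0.736489) / (-0.252) = 3.7004,   |z_2| = 3.7004.
Moduli of all roots: 2.1448, 3.7004.
All moduli strictly greater than 1? Yes.
Verdict: Invertible.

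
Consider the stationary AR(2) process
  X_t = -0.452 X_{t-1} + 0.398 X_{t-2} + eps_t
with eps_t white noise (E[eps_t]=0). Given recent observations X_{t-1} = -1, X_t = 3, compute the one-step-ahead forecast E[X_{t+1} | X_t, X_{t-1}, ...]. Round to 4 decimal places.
E[X_{t+1} \mid \mathcal F_t] = -1.7540

For an AR(p) model X_t = c + sum_i phi_i X_{t-i} + eps_t, the
one-step-ahead conditional mean is
  E[X_{t+1} | X_t, ...] = c + sum_i phi_i X_{t+1-i}.
Substitute known values:
  E[X_{t+1} | ...] = (-0.452) * (3) + (0.398) * (-1)
                   = -1.7540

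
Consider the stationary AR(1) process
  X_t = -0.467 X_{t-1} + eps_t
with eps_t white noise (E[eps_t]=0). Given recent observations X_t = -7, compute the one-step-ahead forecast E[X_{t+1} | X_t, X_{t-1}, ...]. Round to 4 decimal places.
E[X_{t+1} \mid \mathcal F_t] = 3.2690

For an AR(p) model X_t = c + sum_i phi_i X_{t-i} + eps_t, the
one-step-ahead conditional mean is
  E[X_{t+1} | X_t, ...] = c + sum_i phi_i X_{t+1-i}.
Substitute known values:
  E[X_{t+1} | ...] = (-0.467) * (-7)
                   = 3.2690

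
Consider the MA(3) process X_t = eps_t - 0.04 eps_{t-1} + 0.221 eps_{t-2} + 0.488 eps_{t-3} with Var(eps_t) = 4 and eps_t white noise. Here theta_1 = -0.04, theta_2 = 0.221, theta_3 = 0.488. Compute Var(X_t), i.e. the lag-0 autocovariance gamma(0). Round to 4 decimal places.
\gamma(0) = 5.1543

For an MA(q) process X_t = eps_t + sum_i theta_i eps_{t-i} with
Var(eps_t) = sigma^2, the variance is
  gamma(0) = sigma^2 * (1 + sum_i theta_i^2).
  sum_i theta_i^2 = (-0.04)^2 + (0.221)^2 + (0.488)^2 = 0.0016 + 0.048841 + 0.238144 = 0.288585.
  gamma(0) = 4 * (1 + 0.288585) = 4 * 1.288585 = 5.15434, which rounds to 5.1543.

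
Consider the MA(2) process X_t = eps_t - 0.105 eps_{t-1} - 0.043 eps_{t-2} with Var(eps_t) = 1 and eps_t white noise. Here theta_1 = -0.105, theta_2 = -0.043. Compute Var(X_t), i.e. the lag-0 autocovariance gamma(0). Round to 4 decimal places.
\gamma(0) = 1.0129

For an MA(q) process X_t = eps_t + sum_i theta_i eps_{t-i} with
Var(eps_t) = sigma^2, the variance is
  gamma(0) = sigma^2 * (1 + sum_i theta_i^2).
  sum_i theta_i^2 = (-0.105)^2 + (-0.043)^2 = 0.011025 + 0.001849 = 0.012874.
  gamma(0) = 1 * (1 + 0.012874) = 1 * 1.012874 = 1.012874, which rounds to 1.0129.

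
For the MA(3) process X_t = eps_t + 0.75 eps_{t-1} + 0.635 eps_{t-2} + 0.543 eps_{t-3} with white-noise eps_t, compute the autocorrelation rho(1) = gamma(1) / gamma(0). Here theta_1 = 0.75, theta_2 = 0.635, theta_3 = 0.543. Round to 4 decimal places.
\rho(1) = 0.6950

For an MA(q) process with theta_0 = 1, the autocovariance is
  gamma(k) = sigma^2 * sum_{i=0..q-k} theta_i * theta_{i+k},
and rho(k) = gamma(k) / gamma(0). Sigma^2 cancels.
  numerator   = (1)*(0.75) + (0.75)*(0.635) + (0.635)*(0.543) = 1.571055.
  denominator = (1)^2 + (0.75)^2 + (0.635)^2 + (0.543)^2 = 2.260574.
  rho(1) = 1.571055 / 2.260574 = 0.6950.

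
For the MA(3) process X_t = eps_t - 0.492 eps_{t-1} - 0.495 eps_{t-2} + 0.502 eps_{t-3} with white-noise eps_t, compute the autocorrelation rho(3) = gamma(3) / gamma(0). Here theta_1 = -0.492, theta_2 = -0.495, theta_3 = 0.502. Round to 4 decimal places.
\rho(3) = 0.2887

For an MA(q) process with theta_0 = 1, the autocovariance is
  gamma(k) = sigma^2 * sum_{i=0..q-k} theta_i * theta_{i+k},
and rho(k) = gamma(k) / gamma(0). Sigma^2 cancels.
  numerator   = (1)*(0.502) = 0.502.
  denominator = (1)^2 + (-0.492)^2 + (-0.495)^2 + (0.502)^2 = 1.739093.
  rho(3) = 0.502 / 1.739093 = 0.2887.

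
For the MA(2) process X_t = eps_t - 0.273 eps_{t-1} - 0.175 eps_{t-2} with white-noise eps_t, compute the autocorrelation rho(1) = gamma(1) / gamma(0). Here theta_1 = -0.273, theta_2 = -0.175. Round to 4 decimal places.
\rho(1) = -0.2038

For an MA(q) process with theta_0 = 1, the autocovariance is
  gamma(k) = sigma^2 * sum_{i=0..q-k} theta_i * theta_{i+k},
and rho(k) = gamma(k) / gamma(0). Sigma^2 cancels.
  numerator   = (1)*(-0.273) + (-0.273)*(-0.175) = -0.225225.
  denominator = (1)^2 + (-0.273)^2 + (-0.175)^2 = 1.105154.
  rho(1) = -0.225225 / 1.105154 = -0.2038.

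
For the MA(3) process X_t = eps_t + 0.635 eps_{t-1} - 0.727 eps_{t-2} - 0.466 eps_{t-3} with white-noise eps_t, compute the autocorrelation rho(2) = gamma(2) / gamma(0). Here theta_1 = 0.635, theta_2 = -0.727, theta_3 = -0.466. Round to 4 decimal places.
\rho(2) = -0.4760

For an MA(q) process with theta_0 = 1, the autocovariance is
  gamma(k) = sigma^2 * sum_{i=0..q-k} theta_i * theta_{i+k},
and rho(k) = gamma(k) / gamma(0). Sigma^2 cancels.
  numerator   = (1)*(-0.727) + (0.635)*(-0.466) = -1.02291.
  denominator = (1)^2 + (0.635)^2 + (-0.727)^2 + (-0.466)^2 = 2.14891.
  rho(2) = -1.02291 / 2.14891 = -0.4760.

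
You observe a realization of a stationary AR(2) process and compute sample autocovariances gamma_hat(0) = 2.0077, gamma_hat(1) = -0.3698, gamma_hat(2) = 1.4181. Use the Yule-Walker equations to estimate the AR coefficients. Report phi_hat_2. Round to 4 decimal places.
\hat\phi_{2} = 0.6960

The Yule-Walker equations for an AR(p) process read, in matrix form,
  Gamma_p phi = r_p,   with   (Gamma_p)_{ij} = gamma(|i - j|),
                       (r_p)_i = gamma(i),   i,j = 1..p.
Substitute the sample gammas (Toeplitz matrix and right-hand side of size 2):
  Gamma_p = [[2.0077, -0.3698], [-0.3698, 2.0077]]
  r_p     = [-0.3698, 1.4181]
Written out:
  2.0077 phi_1 - 0.3698 phi_2 = -0.3698
  -0.3698 phi_1 + 2.0077 phi_2 = 1.4181
Solve by Cramer's rule:
  det = gamma(0)^2 - gamma(1)^2 = (2.0077)^2 - (-0.3698)^2 = 4.03085929 - 0.13675204 = 3.89410725
  phi_hat_1 = [gamma(1) gamma(0) - gamma(1) gamma(2)] / det = [(-0.3698)(2.0077) - (-0.3698)(1.4181)] / 3.89410725 = -0.21803408 / 3.89410725 = -0.056
  phi_hat_2 = [gamma(0) gamma(2) - gamma(1)^2] / det = [(2.0077)(1.4181) - (-0.3698)^2] / 3.89410725 = 2.71036733 / 3.89410725 = 0.696
So phi_hat = [-0.0560, 0.6960].
Therefore phi_hat_2 = 0.6960.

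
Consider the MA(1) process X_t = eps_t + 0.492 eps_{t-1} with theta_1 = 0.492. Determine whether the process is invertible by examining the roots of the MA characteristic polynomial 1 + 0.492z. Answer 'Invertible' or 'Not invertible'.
\text{Invertible}

The MA(q) characteristic polynomial is P(z) = 1 + 0.492z.
Invertibility requires all roots to lie outside the unit circle, i.e. |z| > 1 for every root.
This is linear in z: 1 + (0.492) z = 0  =>  z = -1/(0.492) = -2.03252,  |z| = 2.03252.
Moduli of all roots: 2.0325.
All moduli strictly greater than 1? Yes.
Verdict: Invertible.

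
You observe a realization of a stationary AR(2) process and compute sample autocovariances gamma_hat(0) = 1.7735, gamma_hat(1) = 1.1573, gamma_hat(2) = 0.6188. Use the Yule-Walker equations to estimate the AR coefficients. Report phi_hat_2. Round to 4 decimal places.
\hat\phi_{2} = -0.1339

The Yule-Walker equations for an AR(p) process read, in matrix form,
  Gamma_p phi = r_p,   with   (Gamma_p)_{ij} = gamma(|i - j|),
                       (r_p)_i = gamma(i),   i,j = 1..p.
Substitute the sample gammas (Toeplitz matrix and right-hand side of size 2):
  Gamma_p = [[1.7735, 1.1573], [1.1573, 1.7735]]
  r_p     = [1.1573, 0.6188]
Written out:
  1.7735 phi_1 + 1.1573 phi_2 = 1.1573
  1.1573 phi_1 + 1.7735 phi_2 = 0.6188
Solve by Cramer's rule:
  det = gamma(0)^2 - gamma(1)^2 = (1.7735)^2 - (1.1573)^2 = 3.14530225 - 1.33934329 = 1.80595896
  phi_hat_1 = [gamma(1) gamma(0) - gamma(1) gamma(2)] / det = [(1.1573)(1.7735) - (1.1573)(0.6188)] / 1.80595896 = 1.33633431 / 1.80595896 = 0.74
  phi_hat_2 = [gamma(0) gamma(2) - gamma(1)^2] / det = [(1.7735)(0.6188) - (1.1573)^2] / 1.80595896 = -0.24190149 / 1.80595896 = -0.1339
So phi_hat = [0.7400, -0.1339].
Therefore phi_hat_2 = -0.1339.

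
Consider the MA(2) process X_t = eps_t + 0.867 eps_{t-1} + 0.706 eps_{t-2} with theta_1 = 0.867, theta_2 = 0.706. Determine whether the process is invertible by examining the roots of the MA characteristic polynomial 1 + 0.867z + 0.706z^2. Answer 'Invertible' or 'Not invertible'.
\text{Invertible}

The MA(q) characteristic polynomial is P(z) = 1 + 0.867z + 0.706z^2.
Invertibility requires all roots to lie outside the unit circle, i.e. |z| > 1 for every root.
Set 1 + (0.867) z + (0.706) z^2 = 0, i.e. a z^2 + b z + c = 0 with a = 0.706, b = 0.867, c = 1.
Discriminant D = b^2 - 4ac = (0.867)^2 - 4*(0.706)*1 = 0.751689 - (2.824) = -2.072311.
D < 0, so the roots are the complex-conjugate pair z = (-b +/- i sqrt(-D)) / (2a) = -0.614 +/- 1.0195i.
For a conjugate pair |z|^2 = z * conj(z) = (product of roots) = c/a = 1/(0.706) = 1.416431, so |z| = sqrt(1.416431) = 1.1901 for both roots.
Moduli of all roots: 1.1901, 1.1901.
All moduli strictly greater than 1? Yes.
Verdict: Invertible.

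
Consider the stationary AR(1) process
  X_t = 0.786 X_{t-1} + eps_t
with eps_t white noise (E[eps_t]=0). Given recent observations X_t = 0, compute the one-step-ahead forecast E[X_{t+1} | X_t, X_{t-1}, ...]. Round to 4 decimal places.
E[X_{t+1} \mid \mathcal F_t] = 0.0000

For an AR(p) model X_t = c + sum_i phi_i X_{t-i} + eps_t, the
one-step-ahead conditional mean is
  E[X_{t+1} | X_t, ...] = c + sum_i phi_i X_{t+1-i}.
Substitute known values:
  E[X_{t+1} | ...] = (0.786) * (0)
                   = 0.0000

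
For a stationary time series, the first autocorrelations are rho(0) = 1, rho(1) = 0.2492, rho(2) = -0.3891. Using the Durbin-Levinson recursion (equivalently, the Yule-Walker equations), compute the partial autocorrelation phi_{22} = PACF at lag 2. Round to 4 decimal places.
\phi_{22} = -0.4811

The PACF at lag k is phi_{kk}, the last component of the solution
to the Yule-Walker system G_k phi = r_k where
  (G_k)_{ij} = rho(|i - j|), (r_k)_i = rho(i), i,j = 1..k.
Equivalently, Durbin-Levinson gives phi_{kk} iteratively:
  phi_{11} = rho(1)
  phi_{kk} = [rho(k) - sum_{j=1..k-1} phi_{k-1,j} rho(k-j)]
            / [1 - sum_{j=1..k-1} phi_{k-1,j} rho(j)],
  phi_{k,j} = phi_{k-1,j} - phi_{kk} phi_{k-1,k-j},  j = 1..k-1.
Step k = 1:
  phi_11 = rho(1) = 0.2492.
Step k = 2:
  phi_22 = [rho(2) - phi_11 rho(1)] / [1 - phi_11 rho(1)] = [-0.3891 - (0.2492)(0.2492)] / [1 - (0.2492)(0.2492)]
         = -0.45120064 / 0.93789936 = -0.4811.
Therefore phi_{22} = -0.4811.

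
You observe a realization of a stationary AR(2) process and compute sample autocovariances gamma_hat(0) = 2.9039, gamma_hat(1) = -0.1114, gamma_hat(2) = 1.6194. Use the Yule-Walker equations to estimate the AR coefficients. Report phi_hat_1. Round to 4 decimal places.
\hat\phi_{1} = -0.0170

The Yule-Walker equations for an AR(p) process read, in matrix form,
  Gamma_p phi = r_p,   with   (Gamma_p)_{ij} = gamma(|i - j|),
                       (r_p)_i = gamma(i),   i,j = 1..p.
Substitute the sample gammas (Toeplitz matrix and right-hand side of size 2):
  Gamma_p = [[2.9039, -0.1114], [-0.1114, 2.9039]]
  r_p     = [-0.1114, 1.6194]
Written out:
  2.9039 phi_1 - 0.1114 phi_2 = -0.1114
  -0.1114 phi_1 + 2.9039 phi_2 = 1.6194
Solve by Cramer's rule:
  det = gamma(0)^2 - gamma(1)^2 = (2.9039)^2 - (-0.1114)^2 = 8.43263521 - 0.01240996 = 8.42022525
  phi_hat_1 = [gamma(1) gamma(0) - gamma(1) gamma(2)] / det = [(-0.1114)(2.9039) - (-0.1114)(1.6194)] / 8.42022525 = -0.1430933 / 8.42022525 = -0.017
  phi_hat_2 = [gamma(0) gamma(2) - gamma(1)^2] / det = [(2.9039)(1.6194) - (-0.1114)^2] / 8.42022525 = 4.6901657 / 8.42022525 = 0.557
So phi_hat = [-0.0170, 0.5570].
Therefore phi_hat_1 = -0.0170.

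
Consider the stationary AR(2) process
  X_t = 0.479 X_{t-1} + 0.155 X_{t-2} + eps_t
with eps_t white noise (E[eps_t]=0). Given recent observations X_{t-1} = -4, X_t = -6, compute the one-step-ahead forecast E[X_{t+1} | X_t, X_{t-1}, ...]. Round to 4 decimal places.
E[X_{t+1} \mid \mathcal F_t] = -3.4940

For an AR(p) model X_t = c + sum_i phi_i X_{t-i} + eps_t, the
one-step-ahead conditional mean is
  E[X_{t+1} | X_t, ...] = c + sum_i phi_i X_{t+1-i}.
Substitute known values:
  E[X_{t+1} | ...] = (0.479) * (-6) + (0.155) * (-4)
                   = -3.4940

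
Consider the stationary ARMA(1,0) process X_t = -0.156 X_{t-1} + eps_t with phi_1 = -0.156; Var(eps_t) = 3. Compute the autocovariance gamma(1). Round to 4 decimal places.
\gamma(1) = -0.4797

Multiply the model equation by X_{t-k} and take expectations. With theta_0 = psi_0 = 1 and psi_j the MA(infinity) weights, this gives
  gamma(k) - sum_i phi_i gamma(k-i) = c_k,
  c_k = sigma^2 * sum_{j=k..q} theta_j psi_{j-k}   (c_k = 0 for k > q),
using gamma(-m) = gamma(m).
Pure AR (q = 0): c_0 = sigma^2 = 3, c_k = 0 for k >= 1.
Equations for k = 0 and k = 1 (AR order 1):
  gamma(0) = phi_1 gamma(1) + c_0
  gamma(1) = phi_1 gamma(0) + c_1
Substituting the second into the first: gamma(0) (1 - phi_1^2) = c_0 + phi_1 c_1, so
  gamma(0) = c_0 / (1 - phi_1^2) = 3 / (1 - (-0.156)^2) = 3 / 0.975664 = 3.074829.
  gamma(1) = phi_1 gamma(0) = (-0.156)(3.074829) = -0.479673.
Therefore gamma(1) = -0.4797 (to 4 decimal places).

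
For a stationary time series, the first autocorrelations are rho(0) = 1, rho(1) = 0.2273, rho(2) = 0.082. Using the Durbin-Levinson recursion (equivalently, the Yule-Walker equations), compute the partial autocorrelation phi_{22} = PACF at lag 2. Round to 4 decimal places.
\phi_{22} = 0.0320

The PACF at lag k is phi_{kk}, the last component of the solution
to the Yule-Walker system G_k phi = r_k where
  (G_k)_{ij} = rho(|i - j|), (r_k)_i = rho(i), i,j = 1..k.
Equivalently, Durbin-Levinson gives phi_{kk} iteratively:
  phi_{11} = rho(1)
  phi_{kk} = [rho(k) - sum_{j=1..k-1} phi_{k-1,j} rho(k-j)]
            / [1 - sum_{j=1..k-1} phi_{k-1,j} rho(j)],
  phi_{k,j} = phi_{k-1,j} - phi_{kk} phi_{k-1,k-j},  j = 1..k-1.
Step k = 1:
  phi_11 = rho(1) = 0.2273.
Step k = 2:
  phi_22 = [rho(2) - phi_11 rho(1)] / [1 - phi_11 rho(1)] = [0.082 - (0.2273)(0.2273)] / [1 - (0.2273)(0.2273)]
         = 0.03033471 / 0.94833471 = 0.032.
Therefore phi_{22} = 0.0320.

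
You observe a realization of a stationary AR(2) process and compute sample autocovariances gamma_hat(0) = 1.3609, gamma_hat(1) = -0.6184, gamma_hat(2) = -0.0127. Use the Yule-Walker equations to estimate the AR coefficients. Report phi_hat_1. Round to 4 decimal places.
\hat\phi_{1} = -0.5780

The Yule-Walker equations for an AR(p) process read, in matrix form,
  Gamma_p phi = r_p,   with   (Gamma_p)_{ij} = gamma(|i - j|),
                       (r_p)_i = gamma(i),   i,j = 1..p.
Substitute the sample gammas (Toeplitz matrix and right-hand side of size 2):
  Gamma_p = [[1.3609, -0.6184], [-0.6184, 1.3609]]
  r_p     = [-0.6184, -0.0127]
Written out:
  1.3609 phi_1 - 0.6184 phi_2 = -0.6184
  -0.6184 phi_1 + 1.3609 phi_2 = -0.0127
Solve by Cramer's rule:
  det = gamma(0)^2 - gamma(1)^2 = (1.3609)^2 - (-0.6184)^2 = 1.85204881 - 0.38241856 = 1.46963025
  phi_hat_1 = [gamma(1) gamma(0) - gamma(1) gamma(2)] / det = [(-0.6184)(1.3609) - (-0.6184)(-0.0127)] / 1.46963025 = -0.84943424 / 1.46963025 = -0.578
  phi_hat_2 = [gamma(0) gamma(2) - gamma(1)^2] / det = [(1.3609)(-0.0127) - (-0.6184)^2] / 1.46963025 = -0.39970199 / 1.46963025 = -0.272
So phi_hat = [-0.5780, -0.2720].
Therefore phi_hat_1 = -0.5780.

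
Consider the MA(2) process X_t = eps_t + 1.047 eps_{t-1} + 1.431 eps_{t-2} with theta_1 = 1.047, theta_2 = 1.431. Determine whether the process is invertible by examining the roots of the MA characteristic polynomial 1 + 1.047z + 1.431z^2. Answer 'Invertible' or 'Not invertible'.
\text{Not invertible}

The MA(q) characteristic polynomial is P(z) = 1 + 1.047z + 1.431z^2.
Invertibility requires all roots to lie outside the unit circle, i.e. |z| > 1 for every root.
Set 1 + (1.047) z + (1.431) z^2 = 0, i.e. a z^2 + b z + c = 0 with a = 1.431, b = 1.047, c = 1.
Discriminant D = b^2 - 4ac = (1.047)^2 - 4*(1.431)*1 = 1.096209 - (5.724) = -4.627791.
D < 0, so the roots are the complex-conjugate pair z = (-b +/- i sqrt(-D)) / (2a) = -0.3658 +/- 0.7517i.
For a conjugate pair |z|^2 = z * conj(z) = (product of roots) = c/a = 1/(1.431) = 0.698812, so |z| = sqrt(0.698812) = 0.8359 for both roots.
Moduli of all roots: 0.8359, 0.8359.
All moduli strictly greater than 1? No.
Verdict: Not invertible.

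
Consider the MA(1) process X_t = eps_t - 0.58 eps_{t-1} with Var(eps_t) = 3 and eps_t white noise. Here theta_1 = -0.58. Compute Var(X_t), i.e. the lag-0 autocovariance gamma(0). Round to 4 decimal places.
\gamma(0) = 4.0092

For an MA(q) process X_t = eps_t + sum_i theta_i eps_{t-i} with
Var(eps_t) = sigma^2, the variance is
  gamma(0) = sigma^2 * (1 + sum_i theta_i^2).
  sum_i theta_i^2 = (-0.58)^2 = 0.3364.
  gamma(0) = 3 * (1 + 0.3364) = 3 * 1.3364 = 4.0092.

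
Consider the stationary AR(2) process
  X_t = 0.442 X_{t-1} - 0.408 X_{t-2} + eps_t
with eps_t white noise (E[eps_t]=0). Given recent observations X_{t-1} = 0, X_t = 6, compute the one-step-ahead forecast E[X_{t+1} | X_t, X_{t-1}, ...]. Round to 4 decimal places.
E[X_{t+1} \mid \mathcal F_t] = 2.6520

For an AR(p) model X_t = c + sum_i phi_i X_{t-i} + eps_t, the
one-step-ahead conditional mean is
  E[X_{t+1} | X_t, ...] = c + sum_i phi_i X_{t+1-i}.
Substitute known values:
  E[X_{t+1} | ...] = (0.442) * (6) + (-0.408) * (0)
                   = 2.6520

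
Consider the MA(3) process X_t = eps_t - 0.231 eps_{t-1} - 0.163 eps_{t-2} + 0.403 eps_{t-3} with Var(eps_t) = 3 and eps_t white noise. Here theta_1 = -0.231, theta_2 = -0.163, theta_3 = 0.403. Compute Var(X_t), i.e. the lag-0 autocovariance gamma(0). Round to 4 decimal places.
\gamma(0) = 3.7270

For an MA(q) process X_t = eps_t + sum_i theta_i eps_{t-i} with
Var(eps_t) = sigma^2, the variance is
  gamma(0) = sigma^2 * (1 + sum_i theta_i^2).
  sum_i theta_i^2 = (-0.231)^2 + (-0.163)^2 + (0.403)^2 = 0.053361 + 0.026569 + 0.162409 = 0.242339.
  gamma(0) = 3 * (1 + 0.242339) = 3 * 1.242339 = 3.727017, which rounds to 3.7270.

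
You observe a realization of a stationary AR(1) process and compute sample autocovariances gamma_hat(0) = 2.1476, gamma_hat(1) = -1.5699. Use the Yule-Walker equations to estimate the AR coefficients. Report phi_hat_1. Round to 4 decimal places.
\hat\phi_{1} = -0.7310

The Yule-Walker equations for an AR(p) process read, in matrix form,
  Gamma_p phi = r_p,   with   (Gamma_p)_{ij} = gamma(|i - j|),
                       (r_p)_i = gamma(i),   i,j = 1..p.
Substitute the sample gammas (Toeplitz matrix and right-hand side of size 1):
  Gamma_p = [[2.1476]]
  r_p     = [-1.5699]
With p = 1 this is the single equation gamma(0) phi_1 = gamma(1):
  phi_hat_1 = gamma(1) / gamma(0) = -1.5699 / 2.1476 = -0.7310.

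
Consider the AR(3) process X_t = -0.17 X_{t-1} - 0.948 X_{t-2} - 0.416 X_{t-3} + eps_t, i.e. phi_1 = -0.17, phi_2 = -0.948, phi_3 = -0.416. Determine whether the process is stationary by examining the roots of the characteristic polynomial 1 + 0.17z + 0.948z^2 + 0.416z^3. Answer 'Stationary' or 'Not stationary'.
\text{Not stationary}

The AR(p) characteristic polynomial is P(z) = 1 + 0.17z + 0.948z^2 + 0.416z^3.
Stationarity requires all roots to lie outside the unit circle, i.e. |z| > 1 for every root.
Degree 3: look for a simple real root z0 first, then factor out (1 - z/z0) and solve the remaining quadratic.
Testing z0 = -2.5: P(-2.5) = 1 + (0.17)(-2.5) + (0.948)(-2.5)^2 + (0.416)(-2.5)^3
  = 1 + (-0.425) + (5.925) + (-6.5) = 0.  So z_0 = -2.5 is a root, |z_0| = 2.5.
Divide out the factor (1 + 0.4 z) = (1 - z/z0) (since 1/z0 = -0.4):
  P(z) = (1 + 0.4 z)(1 + (-0.23) z + (1.04) z^2)
  [check: z-coef -0.23 - (-0.4) = 0.17; z^2-coef 1.04 - (-0.4)(-0.23) = 0.948; z^3-coef -(-0.4)(1.04) = 0.416.]
Remaining roots from the quadratic factor 1 + (-0.23) z + (1.04) z^2:
  Set 1 + (-0.23) z + (1.04) z^2 = 0, i.e. a z^2 + b z + c = 0 with a = 1.04, b = -0.23, c = 1.
  Discriminant D = b^2 - 4ac = (-0.23)^2 - 4*(1.04)*1 = 0.0529 - (4.16) = -4.1071.
  D < 0, so the roots are the complex-conjugate pair z = (-b +/- i sqrt(-D)) / (2a) = 0.1106 +/- 0.9743i.
  For a conjugate pair |z|^2 = z * conj(z) = (product of roots) = c/a = 1/(1.04) = 0.961538, so |z| = sqrt(0.961538) = 0.9806 for both roots.
Moduli of all roots: 2.5000, 0.9806, 0.9806.
All moduli strictly greater than 1? No.
Verdict: Not stationary.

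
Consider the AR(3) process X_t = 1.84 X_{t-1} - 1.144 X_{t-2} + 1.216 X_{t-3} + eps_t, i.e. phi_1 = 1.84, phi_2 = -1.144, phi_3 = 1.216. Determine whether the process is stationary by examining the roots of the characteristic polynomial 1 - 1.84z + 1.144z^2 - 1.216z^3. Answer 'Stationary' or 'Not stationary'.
\text{Not stationary}

The AR(p) characteristic polynomial is P(z) = 1 - 1.84z + 1.144z^2 - 1.216z^3.
Stationarity requires all roots to lie outside the unit circle, i.e. |z| > 1 for every root.
Degree 3: look for a simple real root z0 first, then factor out (1 - z/z0) and solve the remaining quadratic.
Testing z0 = 0.625: P(0.625) = 1 + (-1.84)(0.625) + (1.144)(0.625)^2 + (-1.216)(0.625)^3
  = 1 + (-1.15) + (0.446875) + (-0.296875) = 0.  So z_0 = 0.625 is a root, |z_0| = 0.625.
Divide out the factor (1 - 1.6 z) = (1 - z/z0) (since 1/z0 = 1.6):
  P(z) = (1 - 1.6 z)(1 + (-0.24) z + (0.76) z^2)
  [check: z-coef -0.24 - (1.6) = -1.84; z^2-coef 0.76 - (1.6)(-0.24) = 1.144; z^3-coef -(1.6)(0.76) = -1.216.]
Remaining roots from the quadratic factor 1 + (-0.24) z + (0.76) z^2:
  Set 1 + (-0.24) z + (0.76) z^2 = 0, i.e. a z^2 + b z + c = 0 with a = 0.76, b = -0.24, c = 1.
  Discriminant D = b^2 - 4ac = (-0.24)^2 - 4*(0.76)*1 = 0.0576 - (3.04) = -2.9824.
  D < 0, so the roots are the complex-conjugate pair z = (-b +/- i sqrt(-D)) / (2a) = 0.1579 +/- 1.1362i.
  For a conjugate pair |z|^2 = z * conj(z) = (product of roots) = c/a = 1/(0.76) = 1.315789, so |z| = sqrt(1.315789) = 1.1471 for both roots.
Moduli of all roots: 0.6250, 1.1471, 1.1471.
All moduli strictly greater than 1? No.
Verdict: Not stationary.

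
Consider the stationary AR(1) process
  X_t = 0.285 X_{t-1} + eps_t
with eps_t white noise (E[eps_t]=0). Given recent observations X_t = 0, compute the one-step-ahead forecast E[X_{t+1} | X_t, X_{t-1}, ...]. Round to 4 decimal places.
E[X_{t+1} \mid \mathcal F_t] = 0.0000

For an AR(p) model X_t = c + sum_i phi_i X_{t-i} + eps_t, the
one-step-ahead conditional mean is
  E[X_{t+1} | X_t, ...] = c + sum_i phi_i X_{t+1-i}.
Substitute known values:
  E[X_{t+1} | ...] = (0.285) * (0)
                   = 0.0000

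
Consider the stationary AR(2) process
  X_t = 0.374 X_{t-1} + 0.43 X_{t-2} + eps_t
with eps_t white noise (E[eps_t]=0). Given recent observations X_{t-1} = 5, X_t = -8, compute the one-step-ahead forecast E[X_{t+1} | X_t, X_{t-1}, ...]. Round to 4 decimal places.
E[X_{t+1} \mid \mathcal F_t] = -0.8420

For an AR(p) model X_t = c + sum_i phi_i X_{t-i} + eps_t, the
one-step-ahead conditional mean is
  E[X_{t+1} | X_t, ...] = c + sum_i phi_i X_{t+1-i}.
Substitute known values:
  E[X_{t+1} | ...] = (0.374) * (-8) + (0.43) * (5)
                   = -0.8420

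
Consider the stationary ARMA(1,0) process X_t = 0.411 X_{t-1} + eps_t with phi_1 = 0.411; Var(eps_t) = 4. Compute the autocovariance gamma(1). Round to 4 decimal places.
\gamma(1) = 1.9782

Multiply the model equation by X_{t-k} and take expectations. With theta_0 = psi_0 = 1 and psi_j the MA(infinity) weights, this gives
  gamma(k) - sum_i phi_i gamma(k-i) = c_k,
  c_k = sigma^2 * sum_{j=k..q} theta_j psi_{j-k}   (c_k = 0 for k > q),
using gamma(-m) = gamma(m).
Pure AR (q = 0): c_0 = sigma^2 = 4, c_k = 0 for k >= 1.
Equations for k = 0 and k = 1 (AR order 1):
  gamma(0) = phi_1 gamma(1) + c_0
  gamma(1) = phi_1 gamma(0) + c_1
Substituting the second into the first: gamma(0) (1 - phi_1^2) = c_0 + phi_1 c_1, so
  gamma(0) = c_0 / (1 - phi_1^2) = 4 / (1 - (0.411)^2) = 4 / 0.831079 = 4.81302.
  gamma(1) = phi_1 gamma(0) = (0.411)(4.81302) = 1.978151.
Therefore gamma(1) = 1.9782 (to 4 decimal places).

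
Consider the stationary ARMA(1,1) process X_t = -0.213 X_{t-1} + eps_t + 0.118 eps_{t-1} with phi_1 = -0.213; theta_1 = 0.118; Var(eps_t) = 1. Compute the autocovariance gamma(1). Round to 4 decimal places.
\gamma(1) = -0.0970

Multiply the model equation by X_{t-k} and take expectations. With theta_0 = psi_0 = 1 and psi_j the MA(infinity) weights, this gives
  gamma(k) - sum_i phi_i gamma(k-i) = c_k,
  c_k = sigma^2 * sum_{j=k..q} theta_j psi_{j-k}   (c_k = 0 for k > q),
using gamma(-m) = gamma(m).
psi-weights needed (psi_j = theta_j + sum_i phi_i psi_{j-i}):
  psi_1 = theta_1 + phi_1 = 0.118 + (-0.213) = -0.095
Right-hand sides:
  c_0 = sigma^2 (1 + theta_1 psi_1) = 1 * (1 + (0.118)(-0.095)) = 1 * 0.98879 = 0.98879
  c_1 = sigma^2 theta_1 = 1 * (0.118) = 0.118
  c_2 = 0
Equations for k = 0 and k = 1 (AR order 1):
  gamma(0) = phi_1 gamma(1) + c_0
  gamma(1) = phi_1 gamma(0) + c_1
Substituting the second into the first: gamma(0) (1 - phi_1^2) = c_0 + phi_1 c_1, so
  gamma(0) = (c_0 + phi_1 c_1) / (1 - phi_1^2) = (0.98879 + (-0.213)(0.118)) / (1 - (-0.213)^2) = 0.963656 / 0.954631 = 1.009454.
  gamma(1) = phi_1 gamma(0) + c_1 = (-0.213)(1.009454) + (0.118) = -0.097014.
Therefore gamma(1) = -0.0970 (to 4 decimal places).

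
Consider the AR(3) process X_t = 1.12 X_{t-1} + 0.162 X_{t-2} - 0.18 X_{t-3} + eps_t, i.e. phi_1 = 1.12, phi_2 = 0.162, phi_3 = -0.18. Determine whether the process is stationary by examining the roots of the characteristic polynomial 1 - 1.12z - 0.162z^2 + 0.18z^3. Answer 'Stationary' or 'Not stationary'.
\text{Not stationary}

The AR(p) characteristic polynomial is P(z) = 1 - 1.12z - 0.162z^2 + 0.18z^3.
Stationarity requires all roots to lie outside the unit circle, i.e. |z| > 1 for every root.
Degree 3: look for a simple real root z0 first, then factor out (1 - z/z0) and solve the remaining quadratic.
Testing z0 = 2.5: P(2.5) = 1 + (-1.12)(2.5) + (-0.162)(2.5)^2 + (0.18)(2.5)^3
  = 1 + (-2.8) + (-1.0125) + (2.8125) = 0.  So z_0 = 2.5 is a root, |z_0| = 2.5.
Divide out the factor (1 - 0.4 z) = (1 - z/z0) (since 1/z0 = 0.4):
  P(z) = (1 - 0.4 z)(1 + (-0.72) z + (-0.45) z^2)
  [check: z-coef -0.72 - (0.4) = -1.12; z^2-coef -0.45 - (0.4)(-0.72) = -0.162; z^3-coef -(0.4)(-0.45) = 0.18.]
Remaining roots from the quadratic factor 1 + (-0.72) z + (-0.45) z^2:
  Set 1 + (-0.72) z + (-0.45) z^2 = 0, i.e. a z^2 + b z + c = 0 with a = -0.45, b = -0.72, c = 1.
  Discriminant D = b^2 - 4ac = (-0.72)^2 - 4*(-0.45)*1 = 0.5184 - (-1.8) = 2.3184.
  D >= 0, so the roots are real: z = (-b +/- sqrt(D)) / (2a) = (0.72 +/- 1.522629) / (-0.9).
    z_1 = (0.72 + 1.522629) / (-0.9) = -2.4918,   |z_1| = 2.4918.
    z_2 = (0.72 - 1.522629) / (-0.9) = 0.8918,   |z_2| = 0.8918.
Moduli of all roots: 2.5000, 2.4918, 0.8918.
All moduli strictly greater than 1? No.
Verdict: Not stationary.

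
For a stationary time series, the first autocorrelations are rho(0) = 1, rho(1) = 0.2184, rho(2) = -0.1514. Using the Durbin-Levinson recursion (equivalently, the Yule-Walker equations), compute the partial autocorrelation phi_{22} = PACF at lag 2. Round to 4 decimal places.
\phi_{22} = -0.2091

The PACF at lag k is phi_{kk}, the last component of the solution
to the Yule-Walker system G_k phi = r_k where
  (G_k)_{ij} = rho(|i - j|), (r_k)_i = rho(i), i,j = 1..k.
Equivalently, Durbin-Levinson gives phi_{kk} iteratively:
  phi_{11} = rho(1)
  phi_{kk} = [rho(k) - sum_{j=1..k-1} phi_{k-1,j} rho(k-j)]
            / [1 - sum_{j=1..k-1} phi_{k-1,j} rho(j)],
  phi_{k,j} = phi_{k-1,j} - phi_{kk} phi_{k-1,k-j},  j = 1..k-1.
Step k = 1:
  phi_11 = rho(1) = 0.2184.
Step k = 2:
  phi_22 = [rho(2) - phi_11 rho(1)] / [1 - phi_11 rho(1)] = [-0.1514 - (0.2184)(0.2184)] / [1 - (0.2184)(0.2184)]
         = -0.19909856 / 0.95230144 = -0.2091.
Therefore phi_{22} = -0.2091.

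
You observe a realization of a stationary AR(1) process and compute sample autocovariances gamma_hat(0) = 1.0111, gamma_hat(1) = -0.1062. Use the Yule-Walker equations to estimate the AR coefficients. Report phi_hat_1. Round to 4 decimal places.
\hat\phi_{1} = -0.1050

The Yule-Walker equations for an AR(p) process read, in matrix form,
  Gamma_p phi = r_p,   with   (Gamma_p)_{ij} = gamma(|i - j|),
                       (r_p)_i = gamma(i),   i,j = 1..p.
Substitute the sample gammas (Toeplitz matrix and right-hand side of size 1):
  Gamma_p = [[1.0111]]
  r_p     = [-0.1062]
With p = 1 this is the single equation gamma(0) phi_1 = gamma(1):
  phi_hat_1 = gamma(1) / gamma(0) = -0.1062 / 1.0111 = -0.1050.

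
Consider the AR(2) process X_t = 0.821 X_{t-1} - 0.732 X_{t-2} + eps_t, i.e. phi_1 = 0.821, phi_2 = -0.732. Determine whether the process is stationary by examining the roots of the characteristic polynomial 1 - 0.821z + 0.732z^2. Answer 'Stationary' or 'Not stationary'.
\text{Stationary}

The AR(p) characteristic polynomial is P(z) = 1 - 0.821z + 0.732z^2.
Stationarity requires all roots to lie outside the unit circle, i.e. |z| > 1 for every root.
Set 1 + (-0.821) z + (0.732) z^2 = 0, i.e. a z^2 + b z + c = 0 with a = 0.732, b = -0.821, c = 1.
Discriminant D = b^2 - 4ac = (-0.821)^2 - 4*(0.732)*1 = 0.674041 - (2.928) = -2.253959.
D < 0, so the roots are the complex-conjugate pair z = (-b +/- i sqrt(-D)) / (2a) = 0.5608 +/- 1.0255i.
For a conjugate pair |z|^2 = z * conj(z) = (product of roots) = c/a = 1/(0.732) = 1.36612, so |z| = sqrt(1.36612) = 1.1688 for both roots.
Moduli of all roots: 1.1688, 1.1688.
All moduli strictly greater than 1? Yes.
Verdict: Stationary.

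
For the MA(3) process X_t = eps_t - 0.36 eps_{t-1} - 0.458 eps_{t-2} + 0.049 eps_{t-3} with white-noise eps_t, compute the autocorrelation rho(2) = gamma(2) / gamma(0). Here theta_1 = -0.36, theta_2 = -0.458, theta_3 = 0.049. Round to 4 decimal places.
\rho(2) = -0.3545

For an MA(q) process with theta_0 = 1, the autocovariance is
  gamma(k) = sigma^2 * sum_{i=0..q-k} theta_i * theta_{i+k},
and rho(k) = gamma(k) / gamma(0). Sigma^2 cancels.
  numerator   = (1)*(-0.458) + (-0.36)*(0.049) = -0.47564.
  denominator = (1)^2 + (-0.36)^2 + (-0.458)^2 + (0.049)^2 = 1.341765.
  rho(2) = -0.47564 / 1.341765 = -0.3545.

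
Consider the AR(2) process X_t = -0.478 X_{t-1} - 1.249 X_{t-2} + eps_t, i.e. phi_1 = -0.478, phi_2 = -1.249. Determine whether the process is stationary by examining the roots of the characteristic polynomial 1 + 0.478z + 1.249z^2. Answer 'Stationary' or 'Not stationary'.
\text{Not stationary}

The AR(p) characteristic polynomial is P(z) = 1 + 0.478z + 1.249z^2.
Stationarity requires all roots to lie outside the unit circle, i.e. |z| > 1 for every root.
Set 1 + (0.478) z + (1.249) z^2 = 0, i.e. a z^2 + b z + c = 0 with a = 1.249, b = 0.478, c = 1.
Discriminant D = b^2 - 4ac = (0.478)^2 - 4*(1.249)*1 = 0.228484 - (4.996) = -4.767516.
D < 0, so the roots are the complex-conjugate pair z = (-b +/- i sqrt(-D)) / (2a) = -0.1914 +/- 0.8741i.
For a conjugate pair |z|^2 = z * conj(z) = (product of roots) = c/a = 1/(1.249) = 0.800641, so |z| = sqrt(0.800641) = 0.8948 for both roots.
Moduli of all roots: 0.8948, 0.8948.
All moduli strictly greater than 1? No.
Verdict: Not stationary.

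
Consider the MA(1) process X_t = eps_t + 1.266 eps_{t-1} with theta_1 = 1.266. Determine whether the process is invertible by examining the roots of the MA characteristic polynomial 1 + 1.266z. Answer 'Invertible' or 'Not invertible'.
\text{Not invertible}

The MA(q) characteristic polynomial is P(z) = 1 + 1.266z.
Invertibility requires all roots to lie outside the unit circle, i.e. |z| > 1 for every root.
This is linear in z: 1 + (1.266) z = 0  =>  z = -1/(1.266) = -0.789889,  |z| = 0.789889.
Moduli of all roots: 0.7899.
All moduli strictly greater than 1? No.
Verdict: Not invertible.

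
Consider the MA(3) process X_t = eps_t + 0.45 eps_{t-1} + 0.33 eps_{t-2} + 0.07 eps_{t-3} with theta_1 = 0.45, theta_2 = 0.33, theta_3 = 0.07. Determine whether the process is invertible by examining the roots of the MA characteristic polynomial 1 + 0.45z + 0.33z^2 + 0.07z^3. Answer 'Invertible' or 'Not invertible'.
\text{Invertible}

The MA(q) characteristic polynomial is P(z) = 1 + 0.45z + 0.33z^2 + 0.07z^3.
Invertibility requires all roots to lie outside the unit circle, i.e. |z| > 1 for every root.
Degree 3: look for a simple real root z0 first, then factor out (1 - z/z0) and solve the remaining quadratic.
Testing z0 = -4: P(-4) = 1 + (0.45)(-4) + (0.33)(-4)^2 + (0.07)(-4)^3
  = 1 + (-1.8) + (5.28) + (-4.48) = 0.  So z_0 = -4 is a root, |z_0| = 4.
Divide out the factor (1 + 0.25 z) = (1 - z/z0) (since 1/z0 = -0.25):
  P(z) = (1 + 0.25 z)(1 + (0.2) z + (0.28) z^2)
  [check: z-coef 0.2 - (-0.25) = 0.45; z^2-coef 0.28 - (-0.25)(0.2) = 0.33; z^3-coef -(-0.25)(0.28) = 0.07.]
Remaining roots from the quadratic factor 1 + (0.2) z + (0.28) z^2:
  Set 1 + (0.2) z + (0.28) z^2 = 0, i.e. a z^2 + b z + c = 0 with a = 0.28, b = 0.2, c = 1.
  Discriminant D = b^2 - 4ac = (0.2)^2 - 4*(0.28)*1 = 0.04 - (1.12) = -1.08.
  D < 0, so the roots are the complex-conjugate pair z = (-b +/- i sqrt(-D)) / (2a) = -0.3571 +/- 1.8558i.
  For a conjugate pair |z|^2 = z * conj(z) = (product of roots) = c/a = 1/(0.28) = 3.571429, so |z| = sqrt(3.571429) = 1.8898 for both roots.
Moduli of all roots: 4.0000, 1.8898, 1.8898.
All moduli strictly greater than 1? Yes.
Verdict: Invertible.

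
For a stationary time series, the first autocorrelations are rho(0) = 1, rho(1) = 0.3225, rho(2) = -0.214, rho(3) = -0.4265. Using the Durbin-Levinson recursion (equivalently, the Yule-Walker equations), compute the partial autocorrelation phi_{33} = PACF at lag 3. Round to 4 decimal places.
\phi_{33} = -0.2790

The PACF at lag k is phi_{kk}, the last component of the solution
to the Yule-Walker system G_k phi = r_k where
  (G_k)_{ij} = rho(|i - j|), (r_k)_i = rho(i), i,j = 1..k.
Equivalently, Durbin-Levinson gives phi_{kk} iteratively:
  phi_{11} = rho(1)
  phi_{kk} = [rho(k) - sum_{j=1..k-1} phi_{k-1,j} rho(k-j)]
            / [1 - sum_{j=1..k-1} phi_{k-1,j} rho(j)],
  phi_{k,j} = phi_{k-1,j} - phi_{kk} phi_{k-1,k-j},  j = 1..k-1.
Step k = 1:
  phi_11 = rho(1) = 0.3225.
Step k = 2:
  phi_22 = [rho(2) - phi_11 rho(1)] / [1 - phi_11 rho(1)] = [-0.214 - (0.3225)(0.3225)] / [1 - (0.3225)(0.3225)]
         = -0.31800625 / 0.89599375 = -0.35492.
  Update: phi_21 = phi_11 - phi_22 phi_11 = 0.3225 - (-0.35492)(0.3225) = 0.436962.
Step k = 3:
  phi_33 = [rho(3) - phi_21 rho(2) - phi_22 rho(1)] / [1 - phi_21 rho(1) - phi_22 rho(2)]
    numerator   = -0.4265 - (0.436962)(-0.214) - (-0.35492)(0.3225) = -0.21852843
    denominator = 1 - (0.436962)(0.3225) - (-0.35492)(-0.214) = 0.78312692
  phi_33 = -0.21852843 / 0.78312692 = -0.279.
Therefore phi_{33} = -0.2790.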